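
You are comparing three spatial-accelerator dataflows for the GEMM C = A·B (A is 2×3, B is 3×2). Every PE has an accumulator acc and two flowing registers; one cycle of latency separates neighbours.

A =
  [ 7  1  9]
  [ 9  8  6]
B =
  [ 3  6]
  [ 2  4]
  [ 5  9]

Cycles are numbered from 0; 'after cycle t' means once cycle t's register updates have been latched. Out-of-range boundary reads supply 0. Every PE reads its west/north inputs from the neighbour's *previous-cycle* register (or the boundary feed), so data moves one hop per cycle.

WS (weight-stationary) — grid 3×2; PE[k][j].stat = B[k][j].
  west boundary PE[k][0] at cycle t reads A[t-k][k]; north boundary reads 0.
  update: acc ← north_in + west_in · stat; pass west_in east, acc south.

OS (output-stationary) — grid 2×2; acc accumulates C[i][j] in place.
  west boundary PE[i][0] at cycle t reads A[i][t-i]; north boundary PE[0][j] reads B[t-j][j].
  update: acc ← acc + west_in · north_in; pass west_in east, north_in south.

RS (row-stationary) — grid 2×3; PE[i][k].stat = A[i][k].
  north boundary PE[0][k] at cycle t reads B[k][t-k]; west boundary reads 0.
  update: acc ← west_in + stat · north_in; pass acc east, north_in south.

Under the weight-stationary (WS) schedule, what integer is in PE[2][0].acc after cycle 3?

WS (3×2). Following PE[2][0] plus its west/north inputs:
  cycle 0: PE[1][0] → acc 0, east 0, south 0
  cycle 0: PE[2][0] → acc 0, east 0, south 0
  cycle 1: PE[1][0] → acc 23, east 1, south 23
  cycle 1: PE[2][0] → acc 0, east 0, south 0
  cycle 2: PE[1][0] → acc 43, east 8, south 43
  cycle 2: PE[2][0] → acc 68, east 9, south 68
  cycle 3: PE[1][0] → acc 0, east 0, south 0
  cycle 3: PE[2][0] → acc 73, east 6, south 73

PE[2][0].acc = 73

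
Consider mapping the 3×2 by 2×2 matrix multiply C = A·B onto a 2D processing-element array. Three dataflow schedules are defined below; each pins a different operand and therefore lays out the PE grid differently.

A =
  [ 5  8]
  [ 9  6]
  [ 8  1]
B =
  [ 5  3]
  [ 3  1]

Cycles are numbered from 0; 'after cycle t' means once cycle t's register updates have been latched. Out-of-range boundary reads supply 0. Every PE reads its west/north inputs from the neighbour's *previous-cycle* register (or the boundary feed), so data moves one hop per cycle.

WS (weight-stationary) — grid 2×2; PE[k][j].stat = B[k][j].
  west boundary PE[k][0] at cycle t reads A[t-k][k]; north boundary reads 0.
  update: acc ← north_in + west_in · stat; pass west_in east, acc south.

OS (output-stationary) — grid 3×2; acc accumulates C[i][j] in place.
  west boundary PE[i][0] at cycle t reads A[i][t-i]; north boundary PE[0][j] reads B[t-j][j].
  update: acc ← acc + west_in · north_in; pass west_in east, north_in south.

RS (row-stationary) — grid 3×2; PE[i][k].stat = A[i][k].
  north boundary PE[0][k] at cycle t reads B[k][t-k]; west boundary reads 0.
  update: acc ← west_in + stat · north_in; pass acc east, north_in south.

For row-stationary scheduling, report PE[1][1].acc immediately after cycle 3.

PE[1][1].acc = 33

RS (3×2). Following PE[1][1] plus its west/north inputs:
  0: (0,1).acc=0  regs=<0,0>
  0: (1,0).acc=0  regs=<0,0>
  0: (1,1).acc=0  regs=<0,0>
  1: (0,1).acc=49  regs=<49,3>
  1: (1,0).acc=45  regs=<45,5>
  1: (1,1).acc=0  regs=<0,0>
  2: (0,1).acc=23  regs=<23,1>
  2: (1,0).acc=27  regs=<27,3>
  2: (1,1).acc=63  regs=<63,3>
  3: (0,1).acc=0  regs=<0,0>
  3: (1,0).acc=0  regs=<0,0>
  3: (1,1).acc=33  regs=<33,1>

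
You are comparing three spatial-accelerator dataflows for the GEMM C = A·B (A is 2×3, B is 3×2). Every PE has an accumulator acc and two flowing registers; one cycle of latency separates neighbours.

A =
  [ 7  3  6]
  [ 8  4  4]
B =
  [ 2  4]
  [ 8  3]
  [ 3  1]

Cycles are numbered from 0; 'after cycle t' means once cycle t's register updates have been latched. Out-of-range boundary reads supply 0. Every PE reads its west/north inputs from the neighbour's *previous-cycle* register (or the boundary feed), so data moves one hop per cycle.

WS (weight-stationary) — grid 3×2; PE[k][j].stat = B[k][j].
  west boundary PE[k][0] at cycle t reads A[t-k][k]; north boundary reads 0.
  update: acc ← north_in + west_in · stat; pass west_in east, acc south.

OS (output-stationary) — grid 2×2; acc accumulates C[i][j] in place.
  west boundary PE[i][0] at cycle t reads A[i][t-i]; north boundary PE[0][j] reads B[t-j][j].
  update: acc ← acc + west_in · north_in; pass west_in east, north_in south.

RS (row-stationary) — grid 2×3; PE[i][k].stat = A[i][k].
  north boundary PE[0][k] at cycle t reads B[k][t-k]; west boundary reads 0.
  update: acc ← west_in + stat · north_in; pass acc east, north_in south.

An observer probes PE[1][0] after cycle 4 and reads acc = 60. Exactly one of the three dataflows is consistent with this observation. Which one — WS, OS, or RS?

WS (3×2 grid), PE[1][0]:
  cycle 0: PE[1][0] → acc 0, east 0, south 0
  cycle 1: PE[1][0] → acc 38, east 3, south 38
  cycle 2: PE[1][0] → acc 48, east 4, south 48
  cycle 3: PE[1][0] → acc 0, east 0, south 0
  cycle 4: PE[1][0] → acc 0, east 0, south 0
OS (2×2 grid), PE[1][0]:
  cycle 0: PE[1][0] → acc 0, east 0, south 0
  cycle 1: PE[1][0] → acc 16, east 8, south 2
  cycle 2: PE[1][0] → acc 48, east 4, south 8
  cycle 3: PE[1][0] → acc 60, east 4, south 3
  cycle 4: PE[1][0] → acc 60, east 0, south 0
RS (2×3 grid), PE[1][0]:
  cycle 0: PE[1][0] → acc 0, east 0, south 0
  cycle 1: PE[1][0] → acc 16, east 16, south 2
  cycle 2: PE[1][0] → acc 32, east 32, south 4
  cycle 3: PE[1][0] → acc 0, east 0, south 0
  cycle 4: PE[1][0] → acc 0, east 0, south 0

dataflow = OS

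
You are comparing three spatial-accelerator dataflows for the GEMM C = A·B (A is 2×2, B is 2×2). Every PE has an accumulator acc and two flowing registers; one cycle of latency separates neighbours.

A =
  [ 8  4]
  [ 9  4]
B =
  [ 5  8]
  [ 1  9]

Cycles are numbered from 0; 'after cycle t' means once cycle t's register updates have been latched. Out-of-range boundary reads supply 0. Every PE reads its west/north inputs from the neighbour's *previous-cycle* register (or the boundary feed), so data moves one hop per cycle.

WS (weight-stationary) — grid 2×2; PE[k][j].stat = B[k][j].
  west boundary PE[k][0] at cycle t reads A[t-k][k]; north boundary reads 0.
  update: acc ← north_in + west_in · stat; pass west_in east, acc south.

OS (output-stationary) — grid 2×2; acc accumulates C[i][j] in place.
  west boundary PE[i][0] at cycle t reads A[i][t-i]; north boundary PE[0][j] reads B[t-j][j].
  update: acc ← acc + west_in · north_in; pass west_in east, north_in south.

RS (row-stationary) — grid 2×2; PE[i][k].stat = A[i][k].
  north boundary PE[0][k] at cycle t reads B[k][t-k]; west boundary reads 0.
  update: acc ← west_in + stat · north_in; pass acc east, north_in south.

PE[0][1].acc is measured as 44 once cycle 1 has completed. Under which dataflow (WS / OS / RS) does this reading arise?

dataflow = RS

Under WS (2×2), PE[0][1]:
  @0  [0,1]  acc 0  |  →0  ↓0
  @1  [0,1]  acc 64  |  →8  ↓64
Under OS (2×2), PE[0][1]:
  @0  [0,1]  acc 0  |  →0  ↓0
  @1  [0,1]  acc 64  |  →8  ↓8
Under RS (2×2), PE[0][1]:
  @0  [0,1]  acc 0  |  →0  ↓0
  @1  [0,1]  acc 44  |  →44  ↓1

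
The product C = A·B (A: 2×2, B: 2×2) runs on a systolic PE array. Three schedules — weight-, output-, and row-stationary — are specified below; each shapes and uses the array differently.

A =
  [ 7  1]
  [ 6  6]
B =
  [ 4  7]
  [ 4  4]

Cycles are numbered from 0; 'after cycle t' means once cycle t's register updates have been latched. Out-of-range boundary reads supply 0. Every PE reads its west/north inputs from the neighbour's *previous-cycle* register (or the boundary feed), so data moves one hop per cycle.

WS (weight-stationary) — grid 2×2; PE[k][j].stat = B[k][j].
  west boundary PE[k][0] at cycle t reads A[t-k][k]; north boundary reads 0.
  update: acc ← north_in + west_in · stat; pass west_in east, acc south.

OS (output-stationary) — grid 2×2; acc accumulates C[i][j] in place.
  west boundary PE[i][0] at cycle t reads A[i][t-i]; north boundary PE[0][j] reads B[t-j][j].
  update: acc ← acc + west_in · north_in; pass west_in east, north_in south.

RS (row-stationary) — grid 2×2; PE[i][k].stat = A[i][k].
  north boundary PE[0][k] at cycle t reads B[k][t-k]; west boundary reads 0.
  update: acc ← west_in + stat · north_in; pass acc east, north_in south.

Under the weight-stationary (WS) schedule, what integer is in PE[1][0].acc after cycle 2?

PE[1][0].acc = 48

WS 2×2: PE[1][0] cycle-by-cycle (with neighbour feeds):
  0: (0,0).acc=28  regs=<7,28>
  0: (1,0).acc=0  regs=<0,0>
  1: (0,0).acc=24  regs=<6,24>
  1: (1,0).acc=32  regs=<1,32>
  2: (0,0).acc=0  regs=<0,0>
  2: (1,0).acc=48  regs=<6,48>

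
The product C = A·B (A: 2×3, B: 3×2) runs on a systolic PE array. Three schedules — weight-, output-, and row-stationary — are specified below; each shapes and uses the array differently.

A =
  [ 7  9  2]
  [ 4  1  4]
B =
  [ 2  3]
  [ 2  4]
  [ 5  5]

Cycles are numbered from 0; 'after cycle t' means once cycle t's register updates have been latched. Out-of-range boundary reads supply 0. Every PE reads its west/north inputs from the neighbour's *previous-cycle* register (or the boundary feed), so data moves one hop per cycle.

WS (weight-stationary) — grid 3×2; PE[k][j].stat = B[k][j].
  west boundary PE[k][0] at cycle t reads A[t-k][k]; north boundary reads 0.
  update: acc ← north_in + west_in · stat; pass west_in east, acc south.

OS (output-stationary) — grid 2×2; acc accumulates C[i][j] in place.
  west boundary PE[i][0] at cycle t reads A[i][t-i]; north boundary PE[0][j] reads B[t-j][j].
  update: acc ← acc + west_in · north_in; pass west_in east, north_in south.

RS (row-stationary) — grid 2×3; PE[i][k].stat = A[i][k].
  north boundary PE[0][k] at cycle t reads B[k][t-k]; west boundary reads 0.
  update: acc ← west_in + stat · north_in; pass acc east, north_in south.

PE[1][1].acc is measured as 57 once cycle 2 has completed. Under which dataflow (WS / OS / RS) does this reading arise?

Under WS (3×2), PE[1][1]:
  cycle 0: PE[1][1] → acc 0, east 0, south 0
  cycle 1: PE[1][1] → acc 0, east 0, south 0
  cycle 2: PE[1][1] → acc 57, east 9, south 57
Under OS (2×2), PE[1][1]:
  cycle 0: PE[1][1] → acc 0, east 0, south 0
  cycle 1: PE[1][1] → acc 0, east 0, south 0
  cycle 2: PE[1][1] → acc 12, east 4, south 3
Under RS (2×3), PE[1][1]:
  cycle 0: PE[1][1] → acc 0, east 0, south 0
  cycle 1: PE[1][1] → acc 0, east 0, south 0
  cycle 2: PE[1][1] → acc 10, east 10, south 2

dataflow = WS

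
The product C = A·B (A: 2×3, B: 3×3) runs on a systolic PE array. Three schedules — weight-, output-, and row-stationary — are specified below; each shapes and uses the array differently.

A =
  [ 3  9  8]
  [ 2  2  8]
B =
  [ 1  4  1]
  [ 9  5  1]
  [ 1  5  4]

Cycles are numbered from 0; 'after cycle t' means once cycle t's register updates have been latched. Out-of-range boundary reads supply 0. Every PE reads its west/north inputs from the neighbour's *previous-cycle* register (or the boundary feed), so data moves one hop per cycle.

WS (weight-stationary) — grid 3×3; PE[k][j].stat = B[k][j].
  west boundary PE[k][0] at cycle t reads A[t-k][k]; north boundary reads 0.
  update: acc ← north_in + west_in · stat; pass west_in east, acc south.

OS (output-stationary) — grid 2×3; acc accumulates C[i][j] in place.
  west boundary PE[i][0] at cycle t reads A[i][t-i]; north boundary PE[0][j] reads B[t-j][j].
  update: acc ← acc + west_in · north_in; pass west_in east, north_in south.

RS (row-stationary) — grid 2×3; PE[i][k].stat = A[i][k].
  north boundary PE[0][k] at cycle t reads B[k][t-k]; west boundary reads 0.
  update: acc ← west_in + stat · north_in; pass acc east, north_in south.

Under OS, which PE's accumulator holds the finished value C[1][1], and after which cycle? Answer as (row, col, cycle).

(row, col, cycle) = (1, 1, 4)

OS: C[1][1] accumulates in PE[1][1]:
  cycle 0: PE[1][1] → acc 0, east 0, south 0
  cycle 1: PE[1][1] → acc 0, east 0, south 0
  cycle 2: PE[1][1] → acc 8, east 2, south 4
  cycle 3: PE[1][1] → acc 18, east 2, south 5
  cycle 4: PE[1][1] → acc 58, east 8, south 5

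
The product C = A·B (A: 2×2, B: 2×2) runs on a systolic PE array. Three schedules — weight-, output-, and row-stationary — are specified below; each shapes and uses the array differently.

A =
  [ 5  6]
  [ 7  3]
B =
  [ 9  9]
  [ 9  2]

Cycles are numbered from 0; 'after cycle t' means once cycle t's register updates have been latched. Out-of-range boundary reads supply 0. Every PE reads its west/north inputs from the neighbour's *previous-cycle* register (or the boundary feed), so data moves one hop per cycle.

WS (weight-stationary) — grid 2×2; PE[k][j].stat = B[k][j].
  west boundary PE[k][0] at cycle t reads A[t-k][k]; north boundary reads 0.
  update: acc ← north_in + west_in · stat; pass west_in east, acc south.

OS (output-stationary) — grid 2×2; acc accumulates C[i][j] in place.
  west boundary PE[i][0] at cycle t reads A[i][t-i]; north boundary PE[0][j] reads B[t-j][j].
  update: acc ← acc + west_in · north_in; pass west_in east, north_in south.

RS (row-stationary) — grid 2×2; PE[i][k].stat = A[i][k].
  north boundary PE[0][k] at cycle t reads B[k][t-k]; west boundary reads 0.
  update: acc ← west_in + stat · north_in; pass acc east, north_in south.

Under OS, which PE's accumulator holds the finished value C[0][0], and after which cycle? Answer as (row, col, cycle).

OS: C[0][0] accumulates in PE[0][0]:
  t=0 PE[0][0]: acc=45 h=5 v=9
  t=1 PE[0][0]: acc=99 h=6 v=9

(row, col, cycle) = (0, 0, 1)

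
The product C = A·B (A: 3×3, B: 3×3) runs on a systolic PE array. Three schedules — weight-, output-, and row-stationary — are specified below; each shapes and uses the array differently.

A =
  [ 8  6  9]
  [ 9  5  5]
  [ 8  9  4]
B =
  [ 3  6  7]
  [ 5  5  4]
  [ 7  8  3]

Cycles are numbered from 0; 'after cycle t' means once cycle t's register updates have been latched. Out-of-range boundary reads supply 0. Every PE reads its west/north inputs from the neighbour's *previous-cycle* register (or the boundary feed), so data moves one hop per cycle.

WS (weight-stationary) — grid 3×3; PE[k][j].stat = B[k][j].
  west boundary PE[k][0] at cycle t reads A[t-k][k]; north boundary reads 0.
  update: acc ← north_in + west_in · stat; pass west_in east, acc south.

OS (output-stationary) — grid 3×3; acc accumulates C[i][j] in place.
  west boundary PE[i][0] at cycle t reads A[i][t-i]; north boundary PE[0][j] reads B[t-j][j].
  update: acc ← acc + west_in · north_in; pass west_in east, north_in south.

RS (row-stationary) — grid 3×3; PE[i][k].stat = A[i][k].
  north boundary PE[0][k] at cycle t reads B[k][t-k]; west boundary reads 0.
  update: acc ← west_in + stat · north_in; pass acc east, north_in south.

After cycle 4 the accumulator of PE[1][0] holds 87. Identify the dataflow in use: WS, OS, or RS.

dataflow = OS

WS [3×3] PE[1][0] across cycles:
  [0] (1,0) acc=0 (h:0 v:0)
  [1] (1,0) acc=54 (h:6 v:54)
  [2] (1,0) acc=52 (h:5 v:52)
  [3] (1,0) acc=69 (h:9 v:69)
  [4] (1,0) acc=0 (h:0 v:0)
OS [3×3] PE[1][0] across cycles:
  [0] (1,0) acc=0 (h:0 v:0)
  [1] (1,0) acc=27 (h:9 v:3)
  [2] (1,0) acc=52 (h:5 v:5)
  [3] (1,0) acc=87 (h:5 v:7)
  [4] (1,0) acc=87 (h:0 v:0)
RS [3×3] PE[1][0] across cycles:
  [0] (1,0) acc=0 (h:0 v:0)
  [1] (1,0) acc=27 (h:27 v:3)
  [2] (1,0) acc=54 (h:54 v:6)
  [3] (1,0) acc=63 (h:63 v:7)
  [4] (1,0) acc=0 (h:0 v:0)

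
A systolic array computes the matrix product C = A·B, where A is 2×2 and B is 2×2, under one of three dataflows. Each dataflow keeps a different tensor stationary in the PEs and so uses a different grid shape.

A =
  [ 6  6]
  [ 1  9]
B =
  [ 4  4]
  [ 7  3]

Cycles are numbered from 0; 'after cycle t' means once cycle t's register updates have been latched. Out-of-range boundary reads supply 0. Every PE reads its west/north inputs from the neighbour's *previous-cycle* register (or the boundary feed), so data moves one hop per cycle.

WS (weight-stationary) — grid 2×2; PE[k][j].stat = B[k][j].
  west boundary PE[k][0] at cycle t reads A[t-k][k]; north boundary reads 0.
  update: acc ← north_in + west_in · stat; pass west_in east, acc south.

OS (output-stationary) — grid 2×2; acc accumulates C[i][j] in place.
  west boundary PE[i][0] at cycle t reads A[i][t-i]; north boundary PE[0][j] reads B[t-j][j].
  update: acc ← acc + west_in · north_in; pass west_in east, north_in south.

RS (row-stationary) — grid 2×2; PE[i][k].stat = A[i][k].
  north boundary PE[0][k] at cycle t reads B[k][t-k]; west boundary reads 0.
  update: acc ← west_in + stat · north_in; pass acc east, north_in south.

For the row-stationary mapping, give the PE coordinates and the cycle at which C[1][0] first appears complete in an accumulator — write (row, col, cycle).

RS: C[1][0] accumulates in PE[1][1]:
  step 0 · PE1,1: acc=0; fwd→0 fwd↓0
  step 1 · PE1,1: acc=0; fwd→0 fwd↓0
  step 2 · PE1,1: acc=67; fwd→67 fwd↓7

(row, col, cycle) = (1, 1, 2)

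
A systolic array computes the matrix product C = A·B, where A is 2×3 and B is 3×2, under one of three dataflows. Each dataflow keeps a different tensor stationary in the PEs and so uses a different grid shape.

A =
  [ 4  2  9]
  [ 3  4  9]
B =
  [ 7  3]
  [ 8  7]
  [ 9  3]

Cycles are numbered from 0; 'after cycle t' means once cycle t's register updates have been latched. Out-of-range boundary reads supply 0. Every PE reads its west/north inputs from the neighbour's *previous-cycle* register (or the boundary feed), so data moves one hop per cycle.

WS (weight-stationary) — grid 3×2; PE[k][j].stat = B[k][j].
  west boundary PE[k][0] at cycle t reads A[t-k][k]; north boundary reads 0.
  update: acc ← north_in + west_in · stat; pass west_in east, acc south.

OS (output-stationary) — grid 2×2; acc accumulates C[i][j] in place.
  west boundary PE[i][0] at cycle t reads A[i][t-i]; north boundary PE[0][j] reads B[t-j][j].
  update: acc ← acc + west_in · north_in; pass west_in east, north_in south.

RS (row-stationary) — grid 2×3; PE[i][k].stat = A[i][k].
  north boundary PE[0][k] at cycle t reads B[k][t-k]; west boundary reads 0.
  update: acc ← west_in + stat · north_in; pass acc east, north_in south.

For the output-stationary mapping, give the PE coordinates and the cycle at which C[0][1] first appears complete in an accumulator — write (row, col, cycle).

(row, col, cycle) = (0, 1, 3)

Under OS, C[0][1] lands at PE[0][1]:
  step 0 · PE0,1: acc=0; fwd→0 fwd↓0
  step 1 · PE0,1: acc=12; fwd→4 fwd↓3
  step 2 · PE0,1: acc=26; fwd→2 fwd↓7
  step 3 · PE0,1: acc=53; fwd→9 fwd↓3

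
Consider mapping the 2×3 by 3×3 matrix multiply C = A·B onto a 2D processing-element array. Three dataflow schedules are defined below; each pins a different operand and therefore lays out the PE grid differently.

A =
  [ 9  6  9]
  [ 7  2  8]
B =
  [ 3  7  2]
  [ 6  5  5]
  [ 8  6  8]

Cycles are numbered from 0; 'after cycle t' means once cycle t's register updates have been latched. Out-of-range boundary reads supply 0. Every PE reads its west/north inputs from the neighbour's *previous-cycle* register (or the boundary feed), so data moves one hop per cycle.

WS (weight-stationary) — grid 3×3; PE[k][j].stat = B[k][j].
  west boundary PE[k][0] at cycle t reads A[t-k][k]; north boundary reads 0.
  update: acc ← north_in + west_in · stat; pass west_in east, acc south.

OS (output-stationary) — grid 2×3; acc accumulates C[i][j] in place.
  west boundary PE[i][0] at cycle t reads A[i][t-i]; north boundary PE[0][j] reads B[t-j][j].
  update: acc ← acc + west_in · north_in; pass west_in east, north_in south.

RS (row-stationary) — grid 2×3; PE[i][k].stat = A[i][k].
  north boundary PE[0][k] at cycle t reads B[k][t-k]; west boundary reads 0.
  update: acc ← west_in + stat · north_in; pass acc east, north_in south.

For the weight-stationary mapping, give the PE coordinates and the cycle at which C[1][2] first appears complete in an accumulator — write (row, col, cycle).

(row, col, cycle) = (2, 2, 5)

Under WS, C[1][2] lands at PE[2][2]:
  after 0 — PE[2][2] acc=0, pass-E 0, pass-S 0
  after 1 — PE[2][2] acc=0, pass-E 0, pass-S 0
  after 2 — PE[2][2] acc=0, pass-E 0, pass-S 0
  after 3 — PE[2][2] acc=0, pass-E 0, pass-S 0
  after 4 — PE[2][2] acc=120, pass-E 9, pass-S 120
  after 5 — PE[2][2] acc=88, pass-E 8, pass-S 88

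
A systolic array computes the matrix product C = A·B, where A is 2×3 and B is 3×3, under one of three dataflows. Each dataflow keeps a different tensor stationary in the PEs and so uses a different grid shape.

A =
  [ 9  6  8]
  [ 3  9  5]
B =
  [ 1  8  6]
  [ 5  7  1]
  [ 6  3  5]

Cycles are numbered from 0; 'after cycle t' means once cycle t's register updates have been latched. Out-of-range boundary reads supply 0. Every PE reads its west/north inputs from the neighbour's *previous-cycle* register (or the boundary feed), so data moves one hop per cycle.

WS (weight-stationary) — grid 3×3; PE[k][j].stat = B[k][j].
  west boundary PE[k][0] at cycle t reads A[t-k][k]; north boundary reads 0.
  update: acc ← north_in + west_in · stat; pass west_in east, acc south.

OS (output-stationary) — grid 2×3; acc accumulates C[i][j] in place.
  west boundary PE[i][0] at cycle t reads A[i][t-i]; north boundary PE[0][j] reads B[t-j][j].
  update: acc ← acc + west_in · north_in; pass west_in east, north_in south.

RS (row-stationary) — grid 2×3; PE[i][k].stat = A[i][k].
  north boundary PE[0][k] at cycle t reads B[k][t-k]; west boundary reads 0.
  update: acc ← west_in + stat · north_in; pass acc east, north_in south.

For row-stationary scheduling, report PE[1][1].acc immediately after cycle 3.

PE[1][1].acc = 87

Tracing RS — 2×3 array, target PE[1][1]:
  [0] (0,1) acc=0 (h:0 v:0)
  [0] (1,0) acc=0 (h:0 v:0)
  [0] (1,1) acc=0 (h:0 v:0)
  [1] (0,1) acc=39 (h:39 v:5)
  [1] (1,0) acc=3 (h:3 v:1)
  [1] (1,1) acc=0 (h:0 v:0)
  [2] (0,1) acc=114 (h:114 v:7)
  [2] (1,0) acc=24 (h:24 v:8)
  [2] (1,1) acc=48 (h:48 v:5)
  [3] (0,1) acc=60 (h:60 v:1)
  [3] (1,0) acc=18 (h:18 v:6)
  [3] (1,1) acc=87 (h:87 v:7)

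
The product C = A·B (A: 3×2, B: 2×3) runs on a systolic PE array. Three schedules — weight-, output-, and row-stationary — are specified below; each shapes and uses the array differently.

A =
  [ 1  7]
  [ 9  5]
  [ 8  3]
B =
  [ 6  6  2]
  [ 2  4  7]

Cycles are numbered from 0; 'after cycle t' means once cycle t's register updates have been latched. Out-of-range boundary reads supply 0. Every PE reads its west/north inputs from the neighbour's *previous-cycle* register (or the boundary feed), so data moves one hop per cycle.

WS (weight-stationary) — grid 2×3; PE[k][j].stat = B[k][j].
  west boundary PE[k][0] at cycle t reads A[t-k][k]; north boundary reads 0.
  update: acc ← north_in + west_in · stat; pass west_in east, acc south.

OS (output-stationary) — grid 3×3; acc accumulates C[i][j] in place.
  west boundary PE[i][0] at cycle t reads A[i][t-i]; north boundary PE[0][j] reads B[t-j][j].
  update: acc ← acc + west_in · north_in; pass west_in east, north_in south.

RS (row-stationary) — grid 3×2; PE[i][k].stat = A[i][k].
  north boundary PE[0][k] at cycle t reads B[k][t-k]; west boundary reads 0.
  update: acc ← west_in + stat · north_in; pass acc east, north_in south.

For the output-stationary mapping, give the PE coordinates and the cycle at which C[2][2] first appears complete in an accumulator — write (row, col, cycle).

OS — PE[2][2] is where C[2][2] collects:
  step 0 · PE2,2: acc=0; fwd→0 fwd↓0
  step 1 · PE2,2: acc=0; fwd→0 fwd↓0
  step 2 · PE2,2: acc=0; fwd→0 fwd↓0
  step 3 · PE2,2: acc=0; fwd→0 fwd↓0
  step 4 · PE2,2: acc=16; fwd→8 fwd↓2
  step 5 · PE2,2: acc=37; fwd→3 fwd↓7

(row, col, cycle) = (2, 2, 5)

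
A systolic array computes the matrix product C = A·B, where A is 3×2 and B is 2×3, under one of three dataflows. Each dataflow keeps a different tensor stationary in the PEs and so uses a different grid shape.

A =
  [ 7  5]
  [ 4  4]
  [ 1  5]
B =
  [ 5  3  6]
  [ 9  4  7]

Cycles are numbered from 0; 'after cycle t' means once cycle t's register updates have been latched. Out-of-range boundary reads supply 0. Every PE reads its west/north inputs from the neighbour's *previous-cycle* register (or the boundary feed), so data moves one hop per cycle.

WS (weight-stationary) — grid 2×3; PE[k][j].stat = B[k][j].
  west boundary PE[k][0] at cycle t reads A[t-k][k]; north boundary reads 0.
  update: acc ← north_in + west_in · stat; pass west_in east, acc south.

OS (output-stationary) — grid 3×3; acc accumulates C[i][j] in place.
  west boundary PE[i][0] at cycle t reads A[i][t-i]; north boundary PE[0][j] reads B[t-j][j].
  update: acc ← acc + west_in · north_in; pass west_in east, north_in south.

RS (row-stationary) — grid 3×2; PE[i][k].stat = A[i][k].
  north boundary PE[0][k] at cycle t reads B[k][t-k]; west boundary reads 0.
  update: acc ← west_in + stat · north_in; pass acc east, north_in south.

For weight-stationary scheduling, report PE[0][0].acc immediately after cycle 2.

WS 2×3: PE[0][0] cycle-by-cycle (with neighbour feeds):
  after 0 — PE[0][0] acc=35, pass-E 7, pass-S 35
  after 1 — PE[0][0] acc=20, pass-E 4, pass-S 20
  after 2 — PE[0][0] acc=5, pass-E 1, pass-S 5

PE[0][0].acc = 5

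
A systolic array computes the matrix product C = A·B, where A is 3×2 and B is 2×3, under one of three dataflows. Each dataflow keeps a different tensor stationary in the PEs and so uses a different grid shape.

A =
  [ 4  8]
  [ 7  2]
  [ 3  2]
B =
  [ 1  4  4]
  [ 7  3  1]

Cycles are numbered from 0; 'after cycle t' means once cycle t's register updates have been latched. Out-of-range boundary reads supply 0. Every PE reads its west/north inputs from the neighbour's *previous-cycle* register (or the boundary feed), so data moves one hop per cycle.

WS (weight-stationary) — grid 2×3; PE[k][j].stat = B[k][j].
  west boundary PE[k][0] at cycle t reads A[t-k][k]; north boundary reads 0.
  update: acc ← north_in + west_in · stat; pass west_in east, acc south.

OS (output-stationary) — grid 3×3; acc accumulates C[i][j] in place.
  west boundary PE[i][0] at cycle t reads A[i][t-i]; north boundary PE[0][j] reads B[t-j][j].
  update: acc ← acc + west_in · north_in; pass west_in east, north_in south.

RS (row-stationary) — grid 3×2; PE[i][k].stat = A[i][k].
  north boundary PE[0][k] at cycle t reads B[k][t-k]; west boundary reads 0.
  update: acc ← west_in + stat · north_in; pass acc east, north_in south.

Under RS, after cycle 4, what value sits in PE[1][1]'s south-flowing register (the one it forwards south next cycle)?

Tracing RS — 3×2 array, target PE[1][1]:
  [0] (0,1) acc=0 (h:0 v:0)
  [0] (1,0) acc=0 (h:0 v:0)
  [0] (1,1) acc=0 (h:0 v:0)
  [1] (0,1) acc=60 (h:60 v:7)
  [1] (1,0) acc=7 (h:7 v:1)
  [1] (1,1) acc=0 (h:0 v:0)
  [2] (0,1) acc=40 (h:40 v:3)
  [2] (1,0) acc=28 (h:28 v:4)
  [2] (1,1) acc=21 (h:21 v:7)
  [3] (0,1) acc=24 (h:24 v:1)
  [3] (1,0) acc=28 (h:28 v:4)
  [3] (1,1) acc=34 (h:34 v:3)
  [4] (0,1) acc=0 (h:0 v:0)
  [4] (1,0) acc=0 (h:0 v:0)
  [4] (1,1) acc=30 (h:30 v:1)

register = 1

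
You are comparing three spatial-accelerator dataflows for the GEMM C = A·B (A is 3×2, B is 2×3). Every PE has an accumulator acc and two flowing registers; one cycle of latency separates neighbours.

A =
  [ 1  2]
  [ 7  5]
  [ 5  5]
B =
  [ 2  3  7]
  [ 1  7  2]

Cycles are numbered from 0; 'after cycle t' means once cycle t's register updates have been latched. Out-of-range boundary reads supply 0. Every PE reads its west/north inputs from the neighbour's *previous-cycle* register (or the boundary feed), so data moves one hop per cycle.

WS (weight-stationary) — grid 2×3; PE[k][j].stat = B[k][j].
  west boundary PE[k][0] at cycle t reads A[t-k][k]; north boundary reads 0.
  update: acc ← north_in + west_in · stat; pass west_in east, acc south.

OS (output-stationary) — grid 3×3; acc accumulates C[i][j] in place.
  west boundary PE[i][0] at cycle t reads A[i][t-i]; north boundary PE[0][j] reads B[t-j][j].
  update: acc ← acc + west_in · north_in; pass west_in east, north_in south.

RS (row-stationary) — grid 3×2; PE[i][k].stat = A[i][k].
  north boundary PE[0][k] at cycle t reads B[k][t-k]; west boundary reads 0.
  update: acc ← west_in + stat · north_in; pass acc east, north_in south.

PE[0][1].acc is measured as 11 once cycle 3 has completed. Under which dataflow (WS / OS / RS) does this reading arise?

dataflow = RS

— WS: 2×3; PE[0][1] trace:
  @0  [0,1]  acc 0  |  →0  ↓0
  @1  [0,1]  acc 3  |  →1  ↓3
  @2  [0,1]  acc 21  |  →7  ↓21
  @3  [0,1]  acc 15  |  →5  ↓15
— OS: 3×3; PE[0][1] trace:
  @0  [0,1]  acc 0  |  →0  ↓0
  @1  [0,1]  acc 3  |  →1  ↓3
  @2  [0,1]  acc 17  |  →2  ↓7
  @3  [0,1]  acc 17  |  →0  ↓0
— RS: 3×2; PE[0][1] trace:
  @0  [0,1]  acc 0  |  →0  ↓0
  @1  [0,1]  acc 4  |  →4  ↓1
  @2  [0,1]  acc 17  |  →17  ↓7
  @3  [0,1]  acc 11  |  →11  ↓2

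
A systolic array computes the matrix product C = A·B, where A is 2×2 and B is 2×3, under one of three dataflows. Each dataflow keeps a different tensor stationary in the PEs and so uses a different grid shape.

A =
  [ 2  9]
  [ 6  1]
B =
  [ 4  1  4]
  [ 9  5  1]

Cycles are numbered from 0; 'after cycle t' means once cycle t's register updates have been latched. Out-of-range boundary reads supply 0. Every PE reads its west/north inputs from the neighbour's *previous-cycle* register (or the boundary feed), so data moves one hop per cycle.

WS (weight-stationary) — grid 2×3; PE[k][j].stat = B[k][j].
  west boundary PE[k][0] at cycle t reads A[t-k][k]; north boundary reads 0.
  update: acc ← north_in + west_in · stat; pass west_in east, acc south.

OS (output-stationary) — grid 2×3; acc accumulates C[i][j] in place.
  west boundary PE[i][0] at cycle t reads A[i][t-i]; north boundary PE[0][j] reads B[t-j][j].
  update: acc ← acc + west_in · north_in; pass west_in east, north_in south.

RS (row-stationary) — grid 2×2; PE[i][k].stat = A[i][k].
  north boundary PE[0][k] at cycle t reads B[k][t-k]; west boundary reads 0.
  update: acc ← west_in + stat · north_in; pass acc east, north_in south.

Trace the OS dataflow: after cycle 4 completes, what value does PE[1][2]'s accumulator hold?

PE[1][2].acc = 25

OS (2×3). Following PE[1][2] plus its west/north inputs:
  @0  [0,2]  acc 0  |  →0  ↓0
  @0  [1,1]  acc 0  |  →0  ↓0
  @0  [1,2]  acc 0  |  →0  ↓0
  @1  [0,2]  acc 0  |  →0  ↓0
  @1  [1,1]  acc 0  |  →0  ↓0
  @1  [1,2]  acc 0  |  →0  ↓0
  @2  [0,2]  acc 8  |  →2  ↓4
  @2  [1,1]  acc 6  |  →6  ↓1
  @2  [1,2]  acc 0  |  →0  ↓0
  @3  [0,2]  acc 17  |  →9  ↓1
  @3  [1,1]  acc 11  |  →1  ↓5
  @3  [1,2]  acc 24  |  →6  ↓4
  @4  [0,2]  acc 17  |  →0  ↓0
  @4  [1,1]  acc 11  |  →0  ↓0
  @4  [1,2]  acc 25  |  →1  ↓1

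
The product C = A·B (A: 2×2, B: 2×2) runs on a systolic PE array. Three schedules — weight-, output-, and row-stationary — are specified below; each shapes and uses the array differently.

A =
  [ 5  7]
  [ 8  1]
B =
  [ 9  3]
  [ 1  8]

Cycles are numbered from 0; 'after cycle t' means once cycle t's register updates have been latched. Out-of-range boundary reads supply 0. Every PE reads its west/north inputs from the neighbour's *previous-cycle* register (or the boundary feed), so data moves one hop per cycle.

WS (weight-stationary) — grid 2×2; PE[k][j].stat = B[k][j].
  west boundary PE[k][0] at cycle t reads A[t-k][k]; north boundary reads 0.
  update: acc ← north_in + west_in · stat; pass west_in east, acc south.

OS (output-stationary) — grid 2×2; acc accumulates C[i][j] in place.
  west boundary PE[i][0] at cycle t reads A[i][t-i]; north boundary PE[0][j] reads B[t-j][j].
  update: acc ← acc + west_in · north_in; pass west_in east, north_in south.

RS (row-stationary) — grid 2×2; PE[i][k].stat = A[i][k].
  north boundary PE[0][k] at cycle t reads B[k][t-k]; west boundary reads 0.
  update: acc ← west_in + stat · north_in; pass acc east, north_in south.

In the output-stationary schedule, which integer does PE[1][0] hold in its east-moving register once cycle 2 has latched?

OS on a 2×2 grid — tracing PE[1][0] and its feeders:
  t=0 PE[0][0]: acc=45 h=5 v=9
  t=0 PE[1][0]: acc=0 h=0 v=0
  t=1 PE[0][0]: acc=52 h=7 v=1
  t=1 PE[1][0]: acc=72 h=8 v=9
  t=2 PE[0][0]: acc=52 h=0 v=0
  t=2 PE[1][0]: acc=73 h=1 v=1

register = 1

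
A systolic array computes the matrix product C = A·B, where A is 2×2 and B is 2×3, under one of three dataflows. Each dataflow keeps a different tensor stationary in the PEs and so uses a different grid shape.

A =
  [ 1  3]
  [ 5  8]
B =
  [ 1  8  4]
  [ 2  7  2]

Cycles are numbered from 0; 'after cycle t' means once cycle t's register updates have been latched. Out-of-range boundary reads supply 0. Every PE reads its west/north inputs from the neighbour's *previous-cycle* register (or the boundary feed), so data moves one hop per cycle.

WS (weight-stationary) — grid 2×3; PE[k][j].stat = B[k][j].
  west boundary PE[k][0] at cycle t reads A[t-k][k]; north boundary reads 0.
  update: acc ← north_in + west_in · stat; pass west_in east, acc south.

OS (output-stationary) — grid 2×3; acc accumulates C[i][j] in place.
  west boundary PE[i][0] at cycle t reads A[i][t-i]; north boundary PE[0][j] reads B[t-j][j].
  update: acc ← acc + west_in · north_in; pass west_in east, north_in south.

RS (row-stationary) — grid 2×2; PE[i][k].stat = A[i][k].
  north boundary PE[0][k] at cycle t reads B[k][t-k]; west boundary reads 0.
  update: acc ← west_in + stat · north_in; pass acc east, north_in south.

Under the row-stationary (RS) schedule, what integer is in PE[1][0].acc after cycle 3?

Tracing RS — 2×2 array, target PE[1][0]:
  @0  [0,0]  acc 1  |  →1  ↓1
  @0  [1,0]  acc 0  |  →0  ↓0
  @1  [0,0]  acc 8  |  →8  ↓8
  @1  [1,0]  acc 5  |  →5  ↓1
  @2  [0,0]  acc 4  |  →4  ↓4
  @2  [1,0]  acc 40  |  →40  ↓8
  @3  [0,0]  acc 0  |  →0  ↓0
  @3  [1,0]  acc 20  |  →20  ↓4

PE[1][0].acc = 20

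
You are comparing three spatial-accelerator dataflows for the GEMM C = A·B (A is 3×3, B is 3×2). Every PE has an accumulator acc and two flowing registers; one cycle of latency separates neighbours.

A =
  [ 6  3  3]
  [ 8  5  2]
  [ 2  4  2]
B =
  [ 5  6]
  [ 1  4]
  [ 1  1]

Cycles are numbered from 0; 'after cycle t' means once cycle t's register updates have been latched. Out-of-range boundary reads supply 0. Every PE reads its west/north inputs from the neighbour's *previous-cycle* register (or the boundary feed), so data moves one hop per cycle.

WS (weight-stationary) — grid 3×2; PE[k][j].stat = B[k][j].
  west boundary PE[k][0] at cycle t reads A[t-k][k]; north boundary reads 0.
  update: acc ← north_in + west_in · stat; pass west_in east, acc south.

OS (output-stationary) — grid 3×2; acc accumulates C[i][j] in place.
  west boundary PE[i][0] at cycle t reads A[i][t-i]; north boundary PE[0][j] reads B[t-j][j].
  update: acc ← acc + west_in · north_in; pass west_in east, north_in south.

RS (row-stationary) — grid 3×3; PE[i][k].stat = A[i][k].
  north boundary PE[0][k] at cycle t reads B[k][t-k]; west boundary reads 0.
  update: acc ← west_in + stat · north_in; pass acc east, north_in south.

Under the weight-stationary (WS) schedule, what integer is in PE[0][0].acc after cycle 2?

WS on a 3×2 grid — tracing PE[0][0] and its feeders:
  [0] (0,0) acc=30 (h:6 v:30)
  [1] (0,0) acc=40 (h:8 v:40)
  [2] (0,0) acc=10 (h:2 v:10)

PE[0][0].acc = 10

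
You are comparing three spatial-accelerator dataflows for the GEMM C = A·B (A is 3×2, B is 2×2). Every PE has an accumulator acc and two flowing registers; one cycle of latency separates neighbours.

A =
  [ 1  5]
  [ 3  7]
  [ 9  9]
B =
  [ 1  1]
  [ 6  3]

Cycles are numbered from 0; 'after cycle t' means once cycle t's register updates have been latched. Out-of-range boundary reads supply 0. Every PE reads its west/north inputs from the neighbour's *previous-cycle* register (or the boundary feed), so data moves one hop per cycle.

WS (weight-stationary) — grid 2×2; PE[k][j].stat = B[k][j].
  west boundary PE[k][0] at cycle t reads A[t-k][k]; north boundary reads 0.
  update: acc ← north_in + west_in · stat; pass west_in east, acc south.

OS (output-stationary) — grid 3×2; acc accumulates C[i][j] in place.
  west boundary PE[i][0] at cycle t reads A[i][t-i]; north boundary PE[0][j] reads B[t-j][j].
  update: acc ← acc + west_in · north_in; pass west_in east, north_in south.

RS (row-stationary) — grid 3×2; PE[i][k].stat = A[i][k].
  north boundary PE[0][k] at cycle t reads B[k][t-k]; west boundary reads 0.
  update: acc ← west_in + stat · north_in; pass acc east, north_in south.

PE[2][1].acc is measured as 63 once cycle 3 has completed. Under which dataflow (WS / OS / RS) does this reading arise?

— WS: 2×2 array has no PE[2][1].
OS (3×2 grid), PE[2][1]:
  c0 r2c1: 0 / 0 / 0
  c1 r2c1: 0 / 0 / 0
  c2 r2c1: 0 / 0 / 0
  c3 r2c1: 9 / 9 / 1
RS (3×2 grid), PE[2][1]:
  c0 r2c1: 0 / 0 / 0
  c1 r2c1: 0 / 0 / 0
  c2 r2c1: 0 / 0 / 0
  c3 r2c1: 63 / 63 / 6

dataflow = RS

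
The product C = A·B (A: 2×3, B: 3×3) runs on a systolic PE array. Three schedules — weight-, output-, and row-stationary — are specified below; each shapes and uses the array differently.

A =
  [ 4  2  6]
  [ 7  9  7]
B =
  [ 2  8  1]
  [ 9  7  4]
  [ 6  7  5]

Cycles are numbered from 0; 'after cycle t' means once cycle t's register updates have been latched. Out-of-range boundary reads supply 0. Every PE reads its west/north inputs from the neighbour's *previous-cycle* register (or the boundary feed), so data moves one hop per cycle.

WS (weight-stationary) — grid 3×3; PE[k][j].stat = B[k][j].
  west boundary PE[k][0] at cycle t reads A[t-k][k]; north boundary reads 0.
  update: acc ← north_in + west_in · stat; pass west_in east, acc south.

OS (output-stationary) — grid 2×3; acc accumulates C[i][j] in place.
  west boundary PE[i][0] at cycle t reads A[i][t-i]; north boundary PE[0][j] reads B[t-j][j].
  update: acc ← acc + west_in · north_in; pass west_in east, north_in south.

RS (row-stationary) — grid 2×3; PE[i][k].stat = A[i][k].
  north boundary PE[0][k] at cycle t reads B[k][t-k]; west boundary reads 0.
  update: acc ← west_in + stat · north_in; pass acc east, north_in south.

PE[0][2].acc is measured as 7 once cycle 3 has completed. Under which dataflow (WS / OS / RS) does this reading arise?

dataflow = WS

— WS: 3×3; PE[0][2] trace:
  cycle 0: PE[0][2] → acc 0, east 0, south 0
  cycle 1: PE[0][2] → acc 0, east 0, south 0
  cycle 2: PE[0][2] → acc 4, east 4, south 4
  cycle 3: PE[0][2] → acc 7, east 7, south 7
— OS: 2×3; PE[0][2] trace:
  cycle 0: PE[0][2] → acc 0, east 0, south 0
  cycle 1: PE[0][2] → acc 0, east 0, south 0
  cycle 2: PE[0][2] → acc 4, east 4, south 1
  cycle 3: PE[0][2] → acc 12, east 2, south 4
— RS: 2×3; PE[0][2] trace:
  cycle 0: PE[0][2] → acc 0, east 0, south 0
  cycle 1: PE[0][2] → acc 0, east 0, south 0
  cycle 2: PE[0][2] → acc 62, east 62, south 6
  cycle 3: PE[0][2] → acc 88, east 88, south 7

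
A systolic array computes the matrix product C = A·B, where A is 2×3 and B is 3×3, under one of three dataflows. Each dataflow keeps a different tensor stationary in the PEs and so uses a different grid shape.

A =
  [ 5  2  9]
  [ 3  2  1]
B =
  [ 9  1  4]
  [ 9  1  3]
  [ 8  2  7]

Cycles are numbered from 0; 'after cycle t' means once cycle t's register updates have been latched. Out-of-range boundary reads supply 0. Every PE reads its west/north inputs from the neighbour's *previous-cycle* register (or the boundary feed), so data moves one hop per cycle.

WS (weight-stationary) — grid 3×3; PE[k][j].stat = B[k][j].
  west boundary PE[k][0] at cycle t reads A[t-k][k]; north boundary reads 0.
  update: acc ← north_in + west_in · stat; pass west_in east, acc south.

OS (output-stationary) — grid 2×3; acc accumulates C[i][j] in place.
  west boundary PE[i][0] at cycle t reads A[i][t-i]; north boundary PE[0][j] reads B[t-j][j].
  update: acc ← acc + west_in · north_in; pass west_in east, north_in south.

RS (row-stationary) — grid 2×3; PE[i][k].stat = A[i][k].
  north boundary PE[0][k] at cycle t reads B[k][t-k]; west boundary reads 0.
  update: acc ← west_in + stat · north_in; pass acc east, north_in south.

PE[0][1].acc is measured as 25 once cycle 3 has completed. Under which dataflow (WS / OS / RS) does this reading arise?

dataflow = OS

Under WS (3×3), PE[0][1]:
  after 0 — PE[0][1] acc=0, pass-E 0, pass-S 0
  after 1 — PE[0][1] acc=5, pass-E 5, pass-S 5
  after 2 — PE[0][1] acc=3, pass-E 3, pass-S 3
  after 3 — PE[0][1] acc=0, pass-E 0, pass-S 0
Under OS (2×3), PE[0][1]:
  after 0 — PE[0][1] acc=0, pass-E 0, pass-S 0
  after 1 — PE[0][1] acc=5, pass-E 5, pass-S 1
  after 2 — PE[0][1] acc=7, pass-E 2, pass-S 1
  after 3 — PE[0][1] acc=25, pass-E 9, pass-S 2
Under RS (2×3), PE[0][1]:
  after 0 — PE[0][1] acc=0, pass-E 0, pass-S 0
  after 1 — PE[0][1] acc=63, pass-E 63, pass-S 9
  after 2 — PE[0][1] acc=7, pass-E 7, pass-S 1
  after 3 — PE[0][1] acc=26, pass-E 26, pass-S 3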